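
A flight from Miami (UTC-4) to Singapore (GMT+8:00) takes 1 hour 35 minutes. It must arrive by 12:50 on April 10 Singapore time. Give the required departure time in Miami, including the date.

Target arrival in UTC: 12:50 − 8:00 = 04:50 on Apr 10.
Subtract 1 hour 35 minutes → departure 03:15 UTC on Apr 10.
Miami is UTC−4:00: 03:15 − 4:00 = 23:15 on Apr 9.

23:15 on April 9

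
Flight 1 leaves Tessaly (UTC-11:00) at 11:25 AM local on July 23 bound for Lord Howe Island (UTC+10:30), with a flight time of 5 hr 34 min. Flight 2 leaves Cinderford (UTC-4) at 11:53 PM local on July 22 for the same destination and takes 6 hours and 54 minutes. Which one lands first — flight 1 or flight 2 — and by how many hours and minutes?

the second, by 17 hours 12 minutes

Flight 1 in UTC: 11:25 AM + 11:00 = 10:25 PM on Jul 23.
+5 hours and 34 minutes → arrive 3:59 AM UTC on Jul 24.
Flight 2 in UTC: 11:53 PM + 4:00 = 3:53 AM on Jul 23.
+6 hours 54 minutes → arrive 10:47 AM UTC on Jul 23.
Flight 2 lands earlier by 17 hours 12 minutes.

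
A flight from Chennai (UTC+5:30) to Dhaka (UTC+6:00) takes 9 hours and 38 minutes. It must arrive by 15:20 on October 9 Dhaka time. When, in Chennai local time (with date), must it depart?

Target arrival in UTC: 15:20 − 6:00 = 09:20 on Oct 9.
Subtract 9 hours 38 minutes → departure 23:42 UTC on Oct 8.
Chennai is UTC+5:30: 23:42 + 5:30 = 05:12 on Oct 9.

05:12 on October 9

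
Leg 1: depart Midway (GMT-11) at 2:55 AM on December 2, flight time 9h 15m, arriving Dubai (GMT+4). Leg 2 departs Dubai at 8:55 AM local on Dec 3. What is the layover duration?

Convert departure to UTC: 2:55 AM + 11:00 = 1:55 PM UTC on Dec 2.
Add 9 hours 15 minutes flight time → 11:10 PM UTC.
Dubai is UTC+4:00, so local arrival = 11:10 PM + 4:00 = 3:10 AM on Dec 3.
Layover = 8:55 AM − 3:10 AM = 5 hours 45 minutes.

5 hours 45 minutes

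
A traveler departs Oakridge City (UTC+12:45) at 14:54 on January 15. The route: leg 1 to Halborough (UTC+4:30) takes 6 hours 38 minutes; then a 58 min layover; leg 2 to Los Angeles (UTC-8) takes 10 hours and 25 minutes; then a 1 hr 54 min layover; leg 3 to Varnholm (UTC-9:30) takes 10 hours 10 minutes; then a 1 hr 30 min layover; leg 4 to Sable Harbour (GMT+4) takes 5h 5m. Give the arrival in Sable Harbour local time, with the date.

18:49 on Jan 16

Convert departure to UTC: 14:54 − 12:45 = 02:09 UTC on Jan 15.
Add 6 hours and 38 minutes leg 1 → 08:47 UTC.
Add 58 minutes layover in Halborough → 09:45 UTC.
Add 10 hours 25 minutes leg 2 → 20:10 UTC.
Add 1 hour 54 minutes layover in Los Angeles → 22:04 UTC.
Add 10 hours 10 minutes leg 3 → 08:14 UTC (Jan 16).
Add 1 hour 30 minutes layover in Varnholm → 09:44 UTC.
Add 5 hours and 5 minutes leg 4 → 14:49 UTC.
Sable Harbour is UTC+4:00, so local arrival = 14:49 + 4:00 = 18:49 on Jan 16.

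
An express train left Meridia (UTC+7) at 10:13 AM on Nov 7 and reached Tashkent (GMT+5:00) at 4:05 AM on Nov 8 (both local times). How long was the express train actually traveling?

19 hours 52 minutes

Departure in UTC: 10:13 AM − 7:00 = 3:13 AM on Nov 7.
Arrival in UTC: 4:05 AM − 5:00 = 11:05 PM on Nov 7.
Elapsed = 11:05 PM − 3:13 AM = 19 hours 52 minutes.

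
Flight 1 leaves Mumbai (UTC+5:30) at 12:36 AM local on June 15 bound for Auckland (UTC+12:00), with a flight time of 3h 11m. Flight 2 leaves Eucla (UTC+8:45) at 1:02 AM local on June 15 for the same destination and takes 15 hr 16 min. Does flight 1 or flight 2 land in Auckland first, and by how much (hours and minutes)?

the first, by 9 hours 16 minutes

Flight 1 in UTC: 12:36 AM − 5:30 = 7:06 PM on Jun 14.
+3 hours 11 minutes → arrive 10:17 PM UTC on Jun 14.
Flight 2 in UTC: 1:02 AM − 8:45 = 4:17 PM on Jun 14.
+15 hours and 16 minutes → arrive 7:33 AM UTC on Jun 15.
Flight 1 lands earlier by 9 hours 16 minutes.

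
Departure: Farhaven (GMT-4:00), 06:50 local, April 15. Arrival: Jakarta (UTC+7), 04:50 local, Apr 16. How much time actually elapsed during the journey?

Departure in UTC: 06:50 + 4:00 = 10:50 on Apr 15.
Arrival in UTC: 04:50 − 7:00 = 21:50 on Apr 15.
Elapsed = 21:50 − 10:50 = 11 hours.

11 hours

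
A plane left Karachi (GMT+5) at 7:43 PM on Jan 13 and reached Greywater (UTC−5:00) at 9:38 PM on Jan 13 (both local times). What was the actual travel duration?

Departure in UTC: 7:43 PM − 5:00 = 2:43 PM on Jan 13.
Arrival in UTC: 9:38 PM + 5:00 = 2:38 AM on Jan 14.
Elapsed = 2:38 AM − 2:43 PM (+1 day) = 11 hours 55 minutes.

11 hours 55 minutes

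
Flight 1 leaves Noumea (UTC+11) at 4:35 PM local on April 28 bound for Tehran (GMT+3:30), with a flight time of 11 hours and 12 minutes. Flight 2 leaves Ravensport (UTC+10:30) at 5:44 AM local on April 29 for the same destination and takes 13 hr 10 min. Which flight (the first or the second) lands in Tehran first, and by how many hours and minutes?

Flight 1 in UTC: 4:35 PM − 11:00 = 5:35 AM on Apr 28.
+11 hours 12 minutes → arrive 4:47 PM UTC on Apr 28.
Flight 2 in UTC: 5:44 AM − 10:30 = 7:14 PM on Apr 28.
+13 hours and 10 minutes → arrive 8:24 AM UTC on Apr 29.
Flight 1 lands earlier by 15 hours 37 minutes.

the first, by 15 hours 37 minutes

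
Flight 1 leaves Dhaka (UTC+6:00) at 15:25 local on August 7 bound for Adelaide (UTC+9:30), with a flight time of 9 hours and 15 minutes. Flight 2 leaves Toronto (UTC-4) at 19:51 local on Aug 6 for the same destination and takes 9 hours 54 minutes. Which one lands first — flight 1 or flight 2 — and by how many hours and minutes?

Flight 1 in UTC: 15:25 − 6:00 = 09:25 on Aug 7.
+9 hours 15 minutes → arrive 18:40 UTC on Aug 7.
Flight 2 in UTC: 19:51 + 4:00 = 23:51 on Aug 6.
+9 hours and 54 minutes → arrive 09:45 UTC on Aug 7.
Flight 2 lands earlier by 8 hours 55 minutes.

the second, by 8 hours 55 minutes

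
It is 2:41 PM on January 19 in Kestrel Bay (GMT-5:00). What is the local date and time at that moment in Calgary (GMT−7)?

12:41 PM on Jan 19

In UTC: 2:41 PM + 5:00 = 7:41 PM on Jan 19.
Calgary is UTC−7:00: 7:41 PM − 7:00 = 12:41 PM on Jan 19.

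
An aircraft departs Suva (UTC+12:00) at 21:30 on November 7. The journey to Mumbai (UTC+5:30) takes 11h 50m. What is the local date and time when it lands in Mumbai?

Mumbai is 6:30 behind Suva.
After 11 hours and 50 minutes it is 09:20 (Nov 8) in Suva.
Shift by the zone difference: 09:20 − 6:30 = 02:50 on Nov 8 in Mumbai.

02:50 on Nov 8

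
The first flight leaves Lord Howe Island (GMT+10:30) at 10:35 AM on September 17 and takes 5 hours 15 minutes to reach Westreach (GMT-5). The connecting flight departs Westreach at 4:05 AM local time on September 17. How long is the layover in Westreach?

Convert departure to UTC: 10:35 AM − 10:30 = 12:05 AM UTC on Sep 17.
Add 5 hours 15 minutes flight time → 5:20 AM UTC.
Westreach is UTC−5:00, so local arrival = 5:20 AM − 5:00 = 12:20 AM on Sep 17.
Layover = 4:05 AM − 12:20 AM = 3 hours 45 minutes.

3 hours 45 minutes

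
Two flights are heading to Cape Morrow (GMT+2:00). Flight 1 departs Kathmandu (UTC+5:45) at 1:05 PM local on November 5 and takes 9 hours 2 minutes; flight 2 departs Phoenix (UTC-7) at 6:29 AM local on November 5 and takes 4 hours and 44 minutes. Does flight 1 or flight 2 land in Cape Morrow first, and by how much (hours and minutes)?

the first, by 1 hour 51 minutes

Flight 1 in UTC: 1:05 PM − 5:45 = 7:20 AM on Nov 5.
+9 hours and 2 minutes → arrive 4:22 PM UTC on Nov 5.
Flight 2 in UTC: 6:29 AM + 7:00 = 1:29 PM on Nov 5.
+4 hours and 44 minutes → arrive 6:13 PM UTC on Nov 5.
Flight 1 lands earlier by 1 hour 51 minutes.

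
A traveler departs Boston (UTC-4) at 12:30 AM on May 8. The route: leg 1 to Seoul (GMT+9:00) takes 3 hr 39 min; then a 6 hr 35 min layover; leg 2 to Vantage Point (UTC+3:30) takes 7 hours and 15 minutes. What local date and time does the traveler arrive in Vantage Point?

Convert departure to UTC: 12:30 AM + 4:00 = 4:30 AM UTC on May 8.
Add 3 hours 39 minutes leg 1 → 8:09 AM UTC.
Add 6 hours 35 minutes layover in Seoul → 2:44 PM UTC.
Add 7 hours 15 minutes leg 2 → 9:59 PM UTC.
Vantage Point is UTC+3:30, so local arrival = 9:59 PM + 3:30 = 1:29 AM on May 9.

1:29 AM on May 9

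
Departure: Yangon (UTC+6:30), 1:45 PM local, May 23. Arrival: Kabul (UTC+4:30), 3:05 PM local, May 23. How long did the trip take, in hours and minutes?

3 hours 20 minutes

Kabul is 2:00 behind Yangon.
Clock-face elapsed time (ignoring zones) is 1 hour 20 minutes.
Actual elapsed = 1 hour 20 minutes + 2:00 = 3 hours 20 minutes.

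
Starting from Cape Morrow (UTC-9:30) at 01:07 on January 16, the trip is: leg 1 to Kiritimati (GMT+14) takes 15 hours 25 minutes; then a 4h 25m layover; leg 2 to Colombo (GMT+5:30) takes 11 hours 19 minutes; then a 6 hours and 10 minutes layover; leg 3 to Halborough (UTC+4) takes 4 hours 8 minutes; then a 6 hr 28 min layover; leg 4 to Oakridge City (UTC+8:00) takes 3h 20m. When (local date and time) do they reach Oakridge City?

Convert departure to UTC: 01:07 + 9:30 = 10:37 UTC on Jan 16.
Add 15 hours and 25 minutes leg 1 → 02:02 UTC (Jan 17).
Add 4 hours 25 minutes layover in Kiritimati → 06:27 UTC.
Add 11 hours 19 minutes leg 2 → 17:46 UTC.
Add 6 hours 10 minutes layover in Colombo → 23:56 UTC.
Add 4 hours 8 minutes leg 3 → 04:04 UTC (Jan 18).
Add 6 hours 28 minutes layover in Halborough → 10:32 UTC.
Add 3 hours and 20 minutes leg 4 → 13:52 UTC.
Oakridge City is UTC+8:00, so local arrival = 13:52 + 8:00 = 21:52 on Jan 18.

21:52 on Jan 18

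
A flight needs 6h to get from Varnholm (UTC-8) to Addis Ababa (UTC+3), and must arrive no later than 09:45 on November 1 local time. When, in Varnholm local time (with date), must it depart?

Target arrival in UTC: 09:45 − 3:00 = 06:45 on Nov 1.
Subtract 6 hours → departure 00:45 UTC on Nov 1.
Varnholm is UTC−8:00: 00:45 − 8:00 = 16:45 on Oct 31.

16:45 on Oct 31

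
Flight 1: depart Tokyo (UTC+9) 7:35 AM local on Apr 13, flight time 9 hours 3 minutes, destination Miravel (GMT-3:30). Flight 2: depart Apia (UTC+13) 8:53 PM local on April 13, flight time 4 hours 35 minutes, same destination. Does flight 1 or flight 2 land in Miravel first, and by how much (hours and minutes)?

the first, by 4 hours 50 minutes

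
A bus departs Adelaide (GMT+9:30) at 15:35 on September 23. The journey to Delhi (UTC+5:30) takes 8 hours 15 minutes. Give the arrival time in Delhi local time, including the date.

19:50 on September 23

Convert departure to UTC: 15:35 − 9:30 = 06:05 UTC on Sep 23.
Add 8 hours and 15 minutes travel time → 14:20 UTC.
Delhi is UTC+5:30, so local arrival = 14:20 + 5:30 = 19:50 on Sep 23.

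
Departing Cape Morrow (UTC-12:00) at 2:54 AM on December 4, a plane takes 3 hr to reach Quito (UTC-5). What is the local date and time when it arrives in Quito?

12:54 PM on December 4

Convert departure to UTC: 2:54 AM + 12:00 = 2:54 PM UTC on Dec 4.
Add 3 hours travel time → 5:54 PM UTC.
Quito is UTC−5:00, so local arrival = 5:54 PM − 5:00 = 12:54 PM on Dec 4.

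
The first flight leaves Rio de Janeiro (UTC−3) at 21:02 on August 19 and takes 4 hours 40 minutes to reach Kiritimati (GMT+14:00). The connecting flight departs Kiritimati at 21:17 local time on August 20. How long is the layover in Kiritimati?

Convert departure to UTC: 21:02 + 3:00 = 00:02 UTC on Aug 20.
Add 4 hours 40 minutes flight time → 04:42 UTC.
Kiritimati is UTC+14:00, so local arrival = 04:42 + 14:00 = 18:42 on Aug 20.
Layover = 21:17 − 18:42 = 2 hours 35 minutes.

2 hours 35 minutes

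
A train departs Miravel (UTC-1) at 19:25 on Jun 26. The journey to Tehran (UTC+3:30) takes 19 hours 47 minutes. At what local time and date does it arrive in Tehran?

19:42 on June 27

Convert departure to UTC: 19:25 + 1:00 = 20:25 UTC on Jun 26.
Add 19 hours 47 minutes travel time → 16:12 UTC (Jun 27).
Tehran is UTC+3:30, so local arrival = 16:12 + 3:30 = 19:42 on Jun 27.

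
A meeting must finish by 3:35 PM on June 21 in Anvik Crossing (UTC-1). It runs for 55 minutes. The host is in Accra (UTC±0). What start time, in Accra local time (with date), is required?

Target end time in UTC: 3:35 PM + 1:00 = 4:35 PM on Jun 21.
Subtract 55 minutes → start 3:40 PM UTC on Jun 21.
Accra is UTC+0, so start is 3:40 PM on Jun 21.

3:40 PM on Jun 21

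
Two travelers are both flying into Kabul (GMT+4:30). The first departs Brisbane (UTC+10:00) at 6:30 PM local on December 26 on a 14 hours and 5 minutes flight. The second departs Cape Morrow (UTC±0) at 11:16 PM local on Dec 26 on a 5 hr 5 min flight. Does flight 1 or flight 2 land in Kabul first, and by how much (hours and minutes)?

Flight 1 in UTC: 6:30 PM − 10:00 = 8:30 AM on Dec 26.
+14 hours and 5 minutes → arrive 10:35 PM UTC on Dec 26.
Flight 2 departs at 11:16 PM UTC (Dec 26).
+5 hours 5 minutes → arrive 4:21 AM UTC on Dec 27.
Flight 1 lands earlier by 5 hours 46 minutes.

the first, by 5 hours 46 minutes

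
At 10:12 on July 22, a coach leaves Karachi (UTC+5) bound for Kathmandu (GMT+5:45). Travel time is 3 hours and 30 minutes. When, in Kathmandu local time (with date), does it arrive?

Convert departure to UTC: 10:12 − 5:00 = 05:12 UTC on Jul 22.
Add 3 hours and 30 minutes travel time → 08:42 UTC.
Kathmandu is UTC+5:45, so local arrival = 08:42 + 5:45 = 14:27 on Jul 22.

14:27 on July 22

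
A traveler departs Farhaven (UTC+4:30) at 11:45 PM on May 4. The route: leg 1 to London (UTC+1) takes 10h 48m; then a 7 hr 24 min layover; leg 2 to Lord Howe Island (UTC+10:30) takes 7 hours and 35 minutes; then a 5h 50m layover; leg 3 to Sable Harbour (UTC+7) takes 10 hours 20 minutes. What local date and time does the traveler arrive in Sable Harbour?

8:12 PM on May 6

Convert departure to UTC: 11:45 PM − 4:30 = 7:15 PM UTC on May 4.
Add 10 hours 48 minutes leg 1 → 6:03 AM UTC (May 5).
Add 7 hours 24 minutes layover in London → 1:27 PM UTC.
Add 7 hours 35 minutes leg 2 → 9:02 PM UTC.
Add 5 hours 50 minutes layover in Lord Howe Island → 2:52 AM UTC (May 6).
Add 10 hours 20 minutes leg 3 → 1:12 PM UTC.
Sable Harbour is UTC+7:00, so local arrival = 1:12 PM + 7:00 = 8:12 PM on May 6.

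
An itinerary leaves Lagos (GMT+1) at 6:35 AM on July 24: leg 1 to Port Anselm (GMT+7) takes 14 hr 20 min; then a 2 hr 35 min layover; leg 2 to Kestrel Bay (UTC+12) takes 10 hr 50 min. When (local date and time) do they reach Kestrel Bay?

Convert departure to UTC: 6:35 AM − 1:00 = 5:35 AM UTC on Jul 24.
Add 14 hours and 20 minutes leg 1 → 7:55 PM UTC.
Add 2 hours and 35 minutes layover in Port Anselm → 10:30 PM UTC.
Add 10 hours 50 minutes leg 2 → 9:20 AM UTC (Jul 25).
Kestrel Bay is UTC+12:00, so local arrival = 9:20 AM + 12:00 = 9:20 PM on Jul 25.

9:20 PM on Jul 25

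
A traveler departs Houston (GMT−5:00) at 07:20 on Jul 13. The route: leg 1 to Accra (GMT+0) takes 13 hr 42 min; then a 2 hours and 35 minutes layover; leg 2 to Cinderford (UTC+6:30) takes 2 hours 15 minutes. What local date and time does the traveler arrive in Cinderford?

Convert departure to UTC: 07:20 + 5:00 = 12:20 UTC on Jul 13.
Add 13 hours and 42 minutes leg 1 → 02:02 UTC (Jul 14).
Add 2 hours and 35 minutes layover in Accra → 04:37 UTC.
Add 2 hours and 15 minutes leg 2 → 06:52 UTC.
Cinderford is UTC+6:30, so local arrival = 06:52 + 6:30 = 13:22 on Jul 14.

13:22 on July 14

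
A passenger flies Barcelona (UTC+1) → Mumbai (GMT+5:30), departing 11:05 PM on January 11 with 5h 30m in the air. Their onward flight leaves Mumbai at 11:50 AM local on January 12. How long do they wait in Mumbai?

Convert departure to UTC: 11:05 PM − 1:00 = 10:05 PM UTC on Jan 11.
Add 5 hours 30 minutes flight time → 3:35 AM UTC (Jan 12).
Mumbai is UTC+5:30, so local arrival = 3:35 AM + 5:30 = 9:05 AM on Jan 12.
Layover = 11:50 AM − 9:05 AM = 2 hours 45 minutes.

2 hours 45 minutes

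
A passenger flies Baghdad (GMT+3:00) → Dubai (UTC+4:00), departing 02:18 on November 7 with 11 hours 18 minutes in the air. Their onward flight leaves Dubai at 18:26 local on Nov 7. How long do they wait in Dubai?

Convert departure to UTC: 02:18 − 3:00 = 23:18 UTC on Nov 6.
Add 11 hours 18 minutes flight time → 10:36 UTC (Nov 7).
Dubai is UTC+4:00, so local arrival = 10:36 + 4:00 = 14:36 on Nov 7.
Layover = 18:26 − 14:36 = 3 hours 50 minutes.

3 hours 50 minutes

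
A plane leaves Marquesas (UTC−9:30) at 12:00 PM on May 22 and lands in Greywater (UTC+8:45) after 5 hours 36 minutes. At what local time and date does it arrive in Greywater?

Greywater is 18:15 ahead of Marquesas.
After 5 hours 36 minutes it is 5:36 PM in Marquesas.
Shift by the zone difference: 5:36 PM + 18:15 = 11:51 AM on May 23 in Greywater.

11:51 AM on May 23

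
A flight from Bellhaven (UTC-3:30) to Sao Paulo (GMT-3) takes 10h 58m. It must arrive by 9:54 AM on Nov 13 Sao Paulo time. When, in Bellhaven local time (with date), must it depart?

Target arrival in UTC: 9:54 AM + 3:00 = 12:54 PM on Nov 13.
Subtract 10 hours 58 minutes → departure 1:56 AM UTC on Nov 13.
Bellhaven is UTC−3:30: 1:56 AM − 3:30 = 10:26 PM on Nov 12.

10:26 PM on November 12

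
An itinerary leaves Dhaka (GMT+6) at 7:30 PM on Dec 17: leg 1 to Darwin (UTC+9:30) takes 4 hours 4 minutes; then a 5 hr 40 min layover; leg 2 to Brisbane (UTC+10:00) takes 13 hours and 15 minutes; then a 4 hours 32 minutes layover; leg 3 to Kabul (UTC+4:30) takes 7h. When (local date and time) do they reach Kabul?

4:31 AM on December 19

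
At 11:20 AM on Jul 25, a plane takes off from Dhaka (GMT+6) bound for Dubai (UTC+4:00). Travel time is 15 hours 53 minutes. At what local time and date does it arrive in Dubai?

1:13 AM on July 26

Convert departure to UTC: 11:20 AM − 6:00 = 5:20 AM UTC on Jul 25.
Add 15 hours and 53 minutes travel time → 9:13 PM UTC.
Dubai is UTC+4:00, so local arrival = 9:13 PM + 4:00 = 1:13 AM on Jul 26.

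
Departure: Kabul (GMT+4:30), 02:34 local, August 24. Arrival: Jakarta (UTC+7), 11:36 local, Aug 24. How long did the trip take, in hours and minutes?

6 hours 32 minutes

Departure in UTC: 02:34 − 4:30 = 22:04 on Aug 23.
Arrival in UTC: 11:36 − 7:00 = 04:36 on Aug 24.
Elapsed = 04:36 − 22:04 (+1 day) = 6 hours 32 minutes.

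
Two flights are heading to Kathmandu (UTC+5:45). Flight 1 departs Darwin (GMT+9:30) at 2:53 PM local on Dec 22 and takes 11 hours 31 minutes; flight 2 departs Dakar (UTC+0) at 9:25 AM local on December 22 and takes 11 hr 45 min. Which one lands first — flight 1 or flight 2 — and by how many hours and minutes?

the first, by 4 hours 16 minutes

Flight 1 in UTC: 2:53 PM − 9:30 = 5:23 AM on Dec 22.
+11 hours and 31 minutes → arrive 4:54 PM UTC on Dec 22.
Flight 2 departs at 9:25 AM UTC (Dec 22).
+11 hours and 45 minutes → arrive 9:10 PM UTC on Dec 22.
Flight 1 lands earlier by 4 hours 16 minutes.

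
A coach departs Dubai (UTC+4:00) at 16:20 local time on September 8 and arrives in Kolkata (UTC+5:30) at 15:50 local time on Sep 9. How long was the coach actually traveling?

Departure in UTC: 16:20 − 4:00 = 12:20 on Sep 8.
Arrival in UTC: 15:50 − 5:30 = 10:20 on Sep 9.
Elapsed = 10:20 − 12:20 (+1 day) = 22 hours.

22 hours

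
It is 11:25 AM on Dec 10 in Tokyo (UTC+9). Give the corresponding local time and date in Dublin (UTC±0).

In UTC: 11:25 AM − 9:00 = 2:25 AM on Dec 10.
Dublin is UTC+0, so it is 2:25 AM on Dec 10.

2:25 AM on Dec 10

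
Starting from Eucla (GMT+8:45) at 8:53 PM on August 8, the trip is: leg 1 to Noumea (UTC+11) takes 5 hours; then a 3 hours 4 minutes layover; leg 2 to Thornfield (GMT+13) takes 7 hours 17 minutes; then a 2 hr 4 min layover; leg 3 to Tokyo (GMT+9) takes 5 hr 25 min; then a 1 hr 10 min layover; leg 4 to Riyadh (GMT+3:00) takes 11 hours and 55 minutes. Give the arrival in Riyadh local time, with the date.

Convert departure to UTC: 8:53 PM − 8:45 = 12:08 PM UTC on Aug 8.
Add 5 hours leg 1 → 5:08 PM UTC.
Add 3 hours and 4 minutes layover in Noumea → 8:12 PM UTC.
Add 7 hours and 17 minutes leg 2 → 3:29 AM UTC (Aug 9).
Add 2 hours and 4 minutes layover in Thornfield → 5:33 AM UTC.
Add 5 hours 25 minutes leg 3 → 10:58 AM UTC.
Add 1 hour 10 minutes layover in Tokyo → 12:08 PM UTC.
Add 11 hours and 55 minutes leg 4 → 12:03 AM UTC (Aug 10).
Riyadh is UTC+3:00, so local arrival = 12:03 AM + 3:00 = 3:03 AM on Aug 10.

3:03 AM on August 10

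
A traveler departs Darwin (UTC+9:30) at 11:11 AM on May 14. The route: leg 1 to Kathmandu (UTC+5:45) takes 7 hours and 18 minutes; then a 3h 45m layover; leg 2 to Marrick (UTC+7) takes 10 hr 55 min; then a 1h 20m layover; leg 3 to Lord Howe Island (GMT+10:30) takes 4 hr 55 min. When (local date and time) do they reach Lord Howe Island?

Convert departure to UTC: 11:11 AM − 9:30 = 1:41 AM UTC on May 14.
Add 7 hours 18 minutes leg 1 → 8:59 AM UTC.
Add 3 hours and 45 minutes layover in Kathmandu → 12:44 PM UTC.
Add 10 hours and 55 minutes leg 2 → 11:39 PM UTC.
Add 1 hour 20 minutes layover in Marrick → 12:59 AM UTC (May 15).
Add 4 hours 55 minutes leg 3 → 5:54 AM UTC.
Lord Howe Island is UTC+10:30, so local arrival = 5:54 AM + 10:30 = 4:24 PM on May 15.

4:24 PM on May 15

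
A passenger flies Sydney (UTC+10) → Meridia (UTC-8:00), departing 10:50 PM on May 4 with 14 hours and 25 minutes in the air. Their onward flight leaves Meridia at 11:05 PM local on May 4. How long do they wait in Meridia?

Convert departure to UTC: 10:50 PM − 10:00 = 12:50 PM UTC on May 4.
Add 14 hours and 25 minutes flight time → 3:15 AM UTC (May 5).
Meridia is UTC−8:00, so local arrival = 3:15 AM − 8:00 = 7:15 PM on May 4.
Layover = 11:05 PM − 7:15 PM = 3 hours 50 minutes.

3 hours 50 minutes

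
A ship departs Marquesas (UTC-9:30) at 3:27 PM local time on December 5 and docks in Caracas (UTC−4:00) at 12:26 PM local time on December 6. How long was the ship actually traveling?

15 hours 29 minutes

Departure in UTC: 3:27 PM + 9:30 = 12:57 AM on Dec 6.
Arrival in UTC: 12:26 PM + 4:00 = 4:26 PM on Dec 6.
Elapsed = 4:26 PM − 12:57 AM = 15 hours 29 minutes.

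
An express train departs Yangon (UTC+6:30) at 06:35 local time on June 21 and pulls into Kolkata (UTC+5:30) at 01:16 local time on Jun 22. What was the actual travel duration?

Departure in UTC: 06:35 − 6:30 = 00:05 on Jun 21.
Arrival in UTC: 01:16 − 5:30 = 19:46 on Jun 21.
Elapsed = 19:46 − 00:05 = 19 hours 41 minutes.

19 hours 41 minutes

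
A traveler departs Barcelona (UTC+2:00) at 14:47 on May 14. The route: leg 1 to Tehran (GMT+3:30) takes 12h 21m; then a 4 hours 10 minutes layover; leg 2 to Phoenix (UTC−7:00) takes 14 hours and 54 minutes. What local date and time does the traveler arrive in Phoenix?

Convert departure to UTC: 14:47 − 2:00 = 12:47 UTC on May 14.
Add 12 hours and 21 minutes leg 1 → 01:08 UTC (May 15).
Add 4 hours 10 minutes layover in Tehran → 05:18 UTC.
Add 14 hours and 54 minutes leg 2 → 20:12 UTC.
Phoenix is UTC−7:00, so local arrival = 20:12 − 7:00 = 13:12 on May 15.

13:12 on May 15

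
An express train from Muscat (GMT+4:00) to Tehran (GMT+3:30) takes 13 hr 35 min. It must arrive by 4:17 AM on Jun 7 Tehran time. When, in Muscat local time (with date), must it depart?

3:12 PM on June 6

Target arrival in UTC: 4:17 AM − 3:30 = 12:47 AM on Jun 7.
Subtract 13 hours and 35 minutes → departure 11:12 AM UTC on Jun 6.
Muscat is UTC+4:00: 11:12 AM + 4:00 = 3:12 PM on Jun 6.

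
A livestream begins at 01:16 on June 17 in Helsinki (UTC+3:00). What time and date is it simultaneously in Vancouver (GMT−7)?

15:16 on Jun 16

Vancouver is 10:00 behind Helsinki.
Shift by the zone difference: 01:16 − 10:00 = 15:16 on Jun 16 in Vancouver.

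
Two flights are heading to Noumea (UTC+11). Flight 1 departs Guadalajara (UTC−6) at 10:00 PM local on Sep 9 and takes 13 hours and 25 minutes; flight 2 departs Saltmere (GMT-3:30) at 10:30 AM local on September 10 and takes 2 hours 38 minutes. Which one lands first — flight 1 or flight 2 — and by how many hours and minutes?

Flight 1 in UTC: 10:00 PM + 6:00 = 4:00 AM on Sep 10.
+13 hours and 25 minutes → arrive 5:25 PM UTC on Sep 10.
Flight 2 in UTC: 10:30 AM + 3:30 = 2:00 PM on Sep 10.
+2 hours 38 minutes → arrive 4:38 PM UTC on Sep 10.
Flight 2 lands earlier by 47 minutes.

the second, by 47 minutes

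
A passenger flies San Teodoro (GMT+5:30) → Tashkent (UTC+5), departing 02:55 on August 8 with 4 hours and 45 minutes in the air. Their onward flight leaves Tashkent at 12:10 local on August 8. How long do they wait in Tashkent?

5 hours

Convert departure to UTC: 02:55 − 5:30 = 21:25 UTC on Aug 7.
Add 4 hours 45 minutes flight time → 02:10 UTC (Aug 8).
Tashkent is UTC+5:00, so local arrival = 02:10 + 5:00 = 07:10 on Aug 8.
Layover = 12:10 − 07:10 = 5 hours.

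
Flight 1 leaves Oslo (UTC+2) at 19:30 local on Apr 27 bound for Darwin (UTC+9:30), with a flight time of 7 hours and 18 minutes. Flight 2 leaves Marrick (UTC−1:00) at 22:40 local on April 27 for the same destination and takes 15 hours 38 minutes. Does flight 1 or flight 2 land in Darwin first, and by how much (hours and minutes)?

Flight 1 in UTC: 19:30 − 2:00 = 17:30 on Apr 27.
+7 hours and 18 minutes → arrive 00:48 UTC on Apr 28.
Flight 2 in UTC: 22:40 + 1:00 = 23:40 on Apr 27.
+15 hours and 38 minutes → arrive 15:18 UTC on Apr 28.
Flight 1 lands earlier by 14 hours 30 minutes.

the first, by 14 hours 30 minutes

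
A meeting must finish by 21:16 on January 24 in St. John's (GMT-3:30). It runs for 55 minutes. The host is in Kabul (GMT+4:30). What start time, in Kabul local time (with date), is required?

04:21 on Jan 25

Target end time in UTC: 21:16 + 3:30 = 00:46 on Jan 25.
Subtract 55 minutes → start 23:51 UTC on Jan 24.
Kabul is UTC+4:30: 23:51 + 4:30 = 04:21 on Jan 25.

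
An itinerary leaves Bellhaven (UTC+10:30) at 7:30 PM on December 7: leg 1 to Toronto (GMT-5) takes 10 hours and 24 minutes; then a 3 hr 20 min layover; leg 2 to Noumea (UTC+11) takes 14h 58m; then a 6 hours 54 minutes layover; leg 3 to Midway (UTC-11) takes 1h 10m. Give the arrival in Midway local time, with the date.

Convert departure to UTC: 7:30 PM − 10:30 = 9:00 AM UTC on Dec 7.
Add 10 hours 24 minutes leg 1 → 7:24 PM UTC.
Add 3 hours and 20 minutes layover in Toronto → 10:44 PM UTC.
Add 14 hours and 58 minutes leg 2 → 1:42 PM UTC (Dec 8).
Add 6 hours and 54 minutes layover in Noumea → 8:36 PM UTC.
Add 1 hour 10 minutes leg 3 → 9:46 PM UTC.
Midway is UTC−11:00, so local arrival = 9:46 PM − 11:00 = 10:46 AM on Dec 8.

10:46 AM on December 8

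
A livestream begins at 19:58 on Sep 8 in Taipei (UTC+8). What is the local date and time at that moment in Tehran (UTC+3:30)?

15:28 on September 8

Tehran is 4:30 behind Taipei.
Shift by the zone difference: 19:58 − 4:30 = 15:28 on Sep 8 in Tehran.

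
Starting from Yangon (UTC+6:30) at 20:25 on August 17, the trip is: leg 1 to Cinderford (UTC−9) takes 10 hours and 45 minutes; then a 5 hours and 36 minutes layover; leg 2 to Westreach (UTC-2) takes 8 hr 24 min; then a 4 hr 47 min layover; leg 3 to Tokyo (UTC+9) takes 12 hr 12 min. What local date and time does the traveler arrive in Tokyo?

Convert departure to UTC: 20:25 − 6:30 = 13:55 UTC on Aug 17.
Add 10 hours and 45 minutes leg 1 → 00:40 UTC (Aug 18).
Add 5 hours and 36 minutes layover in Cinderford → 06:16 UTC.
Add 8 hours and 24 minutes leg 2 → 14:40 UTC.
Add 4 hours 47 minutes layover in Westreach → 19:27 UTC.
Add 12 hours and 12 minutes leg 3 → 07:39 UTC (Aug 19).
Tokyo is UTC+9:00, so local arrival = 07:39 + 9:00 = 16:39 on Aug 19.

16:39 on August 19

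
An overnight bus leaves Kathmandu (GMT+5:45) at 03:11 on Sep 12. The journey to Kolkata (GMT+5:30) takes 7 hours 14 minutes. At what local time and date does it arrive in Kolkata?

Convert departure to UTC: 03:11 − 5:45 = 21:26 UTC on Sep 11.
Add 7 hours 14 minutes travel time → 04:40 UTC (Sep 12).
Kolkata is UTC+5:30, so local arrival = 04:40 + 5:30 = 10:10 on Sep 12.

10:10 on September 12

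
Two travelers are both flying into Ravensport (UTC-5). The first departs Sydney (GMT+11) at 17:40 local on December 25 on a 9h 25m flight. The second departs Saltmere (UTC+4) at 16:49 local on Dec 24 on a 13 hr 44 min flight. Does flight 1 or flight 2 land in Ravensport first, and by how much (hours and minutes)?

the second, by 13 hours 32 minutes

Flight 1 in UTC: 17:40 − 11:00 = 06:40 on Dec 25.
+9 hours and 25 minutes → arrive 16:05 UTC on Dec 25.
Flight 2 in UTC: 16:49 − 4:00 = 12:49 on Dec 24.
+13 hours and 44 minutes → arrive 02:33 UTC on Dec 25.
Flight 2 lands earlier by 13 hours 32 minutes.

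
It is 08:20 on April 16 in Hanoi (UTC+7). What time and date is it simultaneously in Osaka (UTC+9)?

In UTC: 08:20 − 7:00 = 01:20 on Apr 16.
Osaka is UTC+9:00: 01:20 + 9:00 = 10:20 on Apr 16.

10:20 on April 16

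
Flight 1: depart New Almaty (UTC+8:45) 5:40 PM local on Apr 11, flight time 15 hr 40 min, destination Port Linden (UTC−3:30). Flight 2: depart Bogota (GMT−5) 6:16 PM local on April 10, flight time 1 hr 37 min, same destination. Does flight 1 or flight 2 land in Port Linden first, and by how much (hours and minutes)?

the second, by 23 hours 42 minutes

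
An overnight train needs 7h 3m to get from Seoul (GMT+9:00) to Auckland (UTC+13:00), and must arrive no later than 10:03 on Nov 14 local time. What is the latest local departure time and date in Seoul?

Target arrival in UTC: 10:03 − 13:00 = 21:03 on Nov 13.
Subtract 7 hours and 3 minutes → departure 14:00 UTC on Nov 13.
Seoul is UTC+9:00: 14:00 + 9:00 = 23:00 on Nov 13.

23:00 on November 13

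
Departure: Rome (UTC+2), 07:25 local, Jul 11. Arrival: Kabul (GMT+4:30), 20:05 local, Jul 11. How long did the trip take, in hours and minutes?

10 hours 10 minutes

Kabul is 2:30 ahead of Rome.
Clock-face elapsed time (ignoring zones) is 12 hours 40 minutes.
Actual elapsed = 12 hours 40 minutes − 2:30 = 10 hours 10 minutes.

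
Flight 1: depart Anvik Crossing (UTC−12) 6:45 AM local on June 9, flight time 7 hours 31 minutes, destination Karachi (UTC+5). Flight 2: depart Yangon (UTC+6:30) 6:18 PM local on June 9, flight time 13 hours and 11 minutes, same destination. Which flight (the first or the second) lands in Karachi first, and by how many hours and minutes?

Flight 1 in UTC: 6:45 AM + 12:00 = 6:45 PM on Jun 9.
+7 hours and 31 minutes → arrive 2:16 AM UTC on Jun 10.
Flight 2 in UTC: 6:18 PM − 6:30 = 11:48 AM on Jun 9.
+13 hours 11 minutes → arrive 12:59 AM UTC on Jun 10.
Flight 2 lands earlier by 1 hour 17 minutes.

the second, by 1 hour 17 minutes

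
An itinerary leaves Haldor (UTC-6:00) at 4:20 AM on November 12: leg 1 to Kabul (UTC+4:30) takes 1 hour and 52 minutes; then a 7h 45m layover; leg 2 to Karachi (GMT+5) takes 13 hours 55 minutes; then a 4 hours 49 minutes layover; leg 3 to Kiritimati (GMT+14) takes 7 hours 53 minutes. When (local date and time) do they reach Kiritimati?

12:34 PM on November 14

Convert departure to UTC: 4:20 AM + 6:00 = 10:20 AM UTC on Nov 12.
Add 1 hour 52 minutes leg 1 → 12:12 PM UTC.
Add 7 hours 45 minutes layover in Kabul → 7:57 PM UTC.
Add 13 hours 55 minutes leg 2 → 9:52 AM UTC (Nov 13).
Add 4 hours and 49 minutes layover in Karachi → 2:41 PM UTC.
Add 7 hours 53 minutes leg 3 → 10:34 PM UTC.
Kiritimati is UTC+14:00, so local arrival = 10:34 PM + 14:00 = 12:34 PM on Nov 14.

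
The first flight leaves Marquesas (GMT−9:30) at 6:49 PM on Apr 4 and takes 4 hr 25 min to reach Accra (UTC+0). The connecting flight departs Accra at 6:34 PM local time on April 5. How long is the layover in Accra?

9 hours 50 minutes

Convert departure to UTC: 6:49 PM + 9:30 = 4:19 AM UTC on Apr 5.
Add 4 hours and 25 minutes flight time → 8:44 AM UTC.
Accra is UTC+0, so local arrival is the same: 8:44 AM on Apr 5.
Layover = 6:34 PM − 8:44 AM = 9 hours 50 minutes.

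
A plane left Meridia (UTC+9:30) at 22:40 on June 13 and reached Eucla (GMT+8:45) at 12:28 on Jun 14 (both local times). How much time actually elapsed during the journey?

14 hours 33 minutes

Departure in UTC: 22:40 − 9:30 = 13:10 on Jun 13.
Arrival in UTC: 12:28 − 8:45 = 03:43 on Jun 14.
Elapsed = 03:43 − 13:10 (+1 day) = 14 hours 33 minutes.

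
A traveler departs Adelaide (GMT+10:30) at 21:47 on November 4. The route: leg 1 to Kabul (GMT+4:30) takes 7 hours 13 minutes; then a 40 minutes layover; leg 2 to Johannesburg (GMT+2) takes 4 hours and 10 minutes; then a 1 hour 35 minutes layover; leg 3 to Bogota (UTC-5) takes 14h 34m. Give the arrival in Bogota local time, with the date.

10:29 on November 5

Convert departure to UTC: 21:47 − 10:30 = 11:17 UTC on Nov 4.
Add 7 hours 13 minutes leg 1 → 18:30 UTC.
Add 40 minutes layover in Kabul → 19:10 UTC.
Add 4 hours and 10 minutes leg 2 → 23:20 UTC.
Add 1 hour 35 minutes layover in Johannesburg → 00:55 UTC (Nov 5).
Add 14 hours 34 minutes leg 3 → 15:29 UTC.
Bogota is UTC−5:00, so local arrival = 15:29 − 5:00 = 10:29 on Nov 5.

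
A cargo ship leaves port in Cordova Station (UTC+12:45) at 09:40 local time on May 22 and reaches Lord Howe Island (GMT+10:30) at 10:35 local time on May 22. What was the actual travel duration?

Lord Howe Island is 2:15 behind Cordova Station.
Clock-face elapsed time (ignoring zones) is 55 minutes.
Actual elapsed = 55 minutes + 2:15 = 3 hours 10 minutes.

3 hours 10 minutes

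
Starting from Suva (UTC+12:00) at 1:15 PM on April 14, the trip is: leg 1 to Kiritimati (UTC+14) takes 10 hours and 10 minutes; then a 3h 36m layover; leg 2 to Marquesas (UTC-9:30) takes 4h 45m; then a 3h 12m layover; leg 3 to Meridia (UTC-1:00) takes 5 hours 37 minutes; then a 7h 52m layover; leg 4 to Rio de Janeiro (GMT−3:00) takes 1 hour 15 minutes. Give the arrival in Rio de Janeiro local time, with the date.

Convert departure to UTC: 1:15 PM − 12:00 = 1:15 AM UTC on Apr 14.
Add 10 hours 10 minutes leg 1 → 11:25 AM UTC.
Add 3 hours 36 minutes layover in Kiritimati → 3:01 PM UTC.
Add 4 hours and 45 minutes leg 2 → 7:46 PM UTC.
Add 3 hours and 12 minutes layover in Marquesas → 10:58 PM UTC.
Add 5 hours 37 minutes leg 3 → 4:35 AM UTC (Apr 15).
Add 7 hours and 52 minutes layover in Meridia → 12:27 PM UTC.
Add 1 hour 15 minutes leg 4 → 1:42 PM UTC.
Rio de Janeiro is UTC−3:00, so local arrival = 1:42 PM − 3:00 = 10:42 AM on Apr 15.

10:42 AM on April 15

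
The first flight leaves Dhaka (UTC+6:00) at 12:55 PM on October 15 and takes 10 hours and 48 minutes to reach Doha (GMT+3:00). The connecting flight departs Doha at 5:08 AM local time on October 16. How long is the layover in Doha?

Convert departure to UTC: 12:55 PM − 6:00 = 6:55 AM UTC on Oct 15.
Add 10 hours 48 minutes flight time → 5:43 PM UTC.
Doha is UTC+3:00, so local arrival = 5:43 PM + 3:00 = 8:43 PM on Oct 15.
Layover = 5:08 AM − 8:43 PM (+1 day) = 8 hours 25 minutes.

8 hours 25 minutes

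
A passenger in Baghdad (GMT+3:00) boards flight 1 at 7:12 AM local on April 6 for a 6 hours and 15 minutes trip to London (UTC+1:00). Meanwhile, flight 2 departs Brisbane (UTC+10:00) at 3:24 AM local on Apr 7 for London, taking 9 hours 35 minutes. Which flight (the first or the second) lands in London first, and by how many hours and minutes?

the first, by 16 hours 32 minutes

Flight 1 in UTC: 7:12 AM − 3:00 = 4:12 AM on Apr 6.
+6 hours 15 minutes → arrive 10:27 AM UTC on Apr 6.
Flight 2 in UTC: 3:24 AM − 10:00 = 5:24 PM on Apr 6.
+9 hours and 35 minutes → arrive 2:59 AM UTC on Apr 7.
Flight 1 lands earlier by 16 hours 32 minutes.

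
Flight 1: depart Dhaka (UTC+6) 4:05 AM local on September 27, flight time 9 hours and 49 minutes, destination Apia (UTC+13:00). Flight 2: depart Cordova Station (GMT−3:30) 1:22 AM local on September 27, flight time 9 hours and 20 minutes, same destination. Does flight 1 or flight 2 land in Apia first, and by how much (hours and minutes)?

the first, by 6 hours 18 minutes

Flight 1 in UTC: 4:05 AM − 6:00 = 10:05 PM on Sep 26.
+9 hours and 49 minutes → arrive 7:54 AM UTC on Sep 27.
Flight 2 in UTC: 1:22 AM + 3:30 = 4:52 AM on Sep 27.
+9 hours 20 minutes → arrive 2:12 PM UTC on Sep 27.
Flight 1 lands earlier by 6 hours 18 minutes.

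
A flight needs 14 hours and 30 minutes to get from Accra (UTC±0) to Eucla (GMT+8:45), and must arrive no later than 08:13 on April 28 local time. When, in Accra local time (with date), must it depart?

08:58 on Apr 27

Target arrival in UTC: 08:13 − 8:45 = 23:28 on Apr 27.
Subtract 14 hours and 30 minutes → departure 08:58 UTC on Apr 27.
Accra is UTC+0, so departure is 08:58 on Apr 27.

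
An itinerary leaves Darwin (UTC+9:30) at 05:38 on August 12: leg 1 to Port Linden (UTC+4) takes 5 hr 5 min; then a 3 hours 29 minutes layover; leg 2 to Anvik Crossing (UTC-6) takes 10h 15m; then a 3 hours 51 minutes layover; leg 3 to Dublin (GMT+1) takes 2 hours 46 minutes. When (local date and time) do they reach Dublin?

Convert departure to UTC: 05:38 − 9:30 = 20:08 UTC on Aug 11.
Add 5 hours 5 minutes leg 1 → 01:13 UTC (Aug 12).
Add 3 hours and 29 minutes layover in Port Linden → 04:42 UTC.
Add 10 hours and 15 minutes leg 2 → 14:57 UTC.
Add 3 hours and 51 minutes layover in Anvik Crossing → 18:48 UTC.
Add 2 hours and 46 minutes leg 3 → 21:34 UTC.
Dublin is UTC+1:00, so local arrival = 21:34 + 1:00 = 22:34 on Aug 12.

22:34 on August 12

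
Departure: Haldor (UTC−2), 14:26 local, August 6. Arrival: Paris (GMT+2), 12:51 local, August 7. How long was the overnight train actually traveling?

Departure in UTC: 14:26 + 2:00 = 16:26 on Aug 6.
Arrival in UTC: 12:51 − 2:00 = 10:51 on Aug 7.
Elapsed = 10:51 − 16:26 (+1 day) = 18 hours 25 minutes.

18 hours 25 minutes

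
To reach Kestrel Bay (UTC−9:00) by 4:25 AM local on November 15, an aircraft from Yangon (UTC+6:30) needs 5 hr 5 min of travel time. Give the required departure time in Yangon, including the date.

Target arrival in UTC: 4:25 AM + 9:00 = 1:25 PM on Nov 15.
Subtract 5 hours 5 minutes → departure 8:20 AM UTC on Nov 15.
Yangon is UTC+6:30: 8:20 AM + 6:30 = 2:50 PM on Nov 15.

2:50 PM on November 15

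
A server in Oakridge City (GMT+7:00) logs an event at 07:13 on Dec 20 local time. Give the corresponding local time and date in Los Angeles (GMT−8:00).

16:13 on Dec 19

In UTC: 07:13 − 7:00 = 00:13 on Dec 20.
Los Angeles is UTC−8:00: 00:13 − 8:00 = 16:13 on Dec 19.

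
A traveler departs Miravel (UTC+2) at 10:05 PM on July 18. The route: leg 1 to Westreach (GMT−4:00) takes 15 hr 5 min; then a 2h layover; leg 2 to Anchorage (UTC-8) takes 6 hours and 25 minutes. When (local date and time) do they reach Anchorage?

11:35 AM on Jul 19

Convert departure to UTC: 10:05 PM − 2:00 = 8:05 PM UTC on Jul 18.
Add 15 hours and 5 minutes leg 1 → 11:10 AM UTC (Jul 19).
Add 2 hours layover in Westreach → 1:10 PM UTC.
Add 6 hours 25 minutes leg 2 → 7:35 PM UTC.
Anchorage is UTC−8:00, so local arrival = 7:35 PM − 8:00 = 11:35 AM on Jul 19.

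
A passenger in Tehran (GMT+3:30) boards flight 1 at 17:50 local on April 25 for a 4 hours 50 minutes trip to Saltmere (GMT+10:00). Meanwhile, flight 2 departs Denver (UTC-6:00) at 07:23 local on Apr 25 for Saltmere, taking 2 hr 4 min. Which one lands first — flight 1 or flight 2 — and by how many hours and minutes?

Flight 1 in UTC: 17:50 − 3:30 = 14:20 on Apr 25.
+4 hours and 50 minutes → arrive 19:10 UTC on Apr 25.
Flight 2 in UTC: 07:23 + 6:00 = 13:23 on Apr 25.
+2 hours and 4 minutes → arrive 15:27 UTC on Apr 25.
Flight 2 lands earlier by 3 hours 43 minutes.

the second, by 3 hours 43 minutes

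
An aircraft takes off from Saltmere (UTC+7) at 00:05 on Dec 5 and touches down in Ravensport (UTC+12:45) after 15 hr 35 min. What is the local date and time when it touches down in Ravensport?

21:25 on Dec 5

Ravensport is 5:45 ahead of Saltmere.
After 15 hours and 35 minutes it is 15:40 in Saltmere.
Shift by the zone difference: 15:40 + 5:45 = 21:25 on Dec 5 in Ravensport.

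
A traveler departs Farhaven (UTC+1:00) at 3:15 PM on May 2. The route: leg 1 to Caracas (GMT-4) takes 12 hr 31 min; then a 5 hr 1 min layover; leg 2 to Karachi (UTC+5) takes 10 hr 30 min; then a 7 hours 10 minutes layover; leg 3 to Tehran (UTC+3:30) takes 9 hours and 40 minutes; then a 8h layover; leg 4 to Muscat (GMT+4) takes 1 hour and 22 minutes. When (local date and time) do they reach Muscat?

Convert departure to UTC: 3:15 PM − 1:00 = 2:15 PM UTC on May 2.
Add 12 hours 31 minutes leg 1 → 2:46 AM UTC (May 3).
Add 5 hours 1 minute layover in Caracas → 7:47 AM UTC.
Add 10 hours and 30 minutes leg 2 → 6:17 PM UTC.
Add 7 hours 10 minutes layover in Karachi → 1:27 AM UTC (May 4).
Add 9 hours and 40 minutes leg 3 → 11:07 AM UTC.
Add 8 hours layover in Tehran → 7:07 PM UTC.
Add 1 hour 22 minutes leg 4 → 8:29 PM UTC.
Muscat is UTC+4:00, so local arrival = 8:29 PM + 4:00 = 12:29 AM on May 5.

12:29 AM on May 5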